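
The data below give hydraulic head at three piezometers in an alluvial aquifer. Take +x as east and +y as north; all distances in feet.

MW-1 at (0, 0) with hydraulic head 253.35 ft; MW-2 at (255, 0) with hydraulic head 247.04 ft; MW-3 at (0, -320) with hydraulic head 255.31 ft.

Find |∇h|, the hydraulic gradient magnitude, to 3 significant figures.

∂h/∂x = (247.04 − 253.35) / (255 − 0) = -0.02475
∂h/∂y = (255.31 − 253.35) / (-320 − 0) = -0.006125
|∇h| = √(-0.02475² + -0.006125²) = 0.0255

0.0255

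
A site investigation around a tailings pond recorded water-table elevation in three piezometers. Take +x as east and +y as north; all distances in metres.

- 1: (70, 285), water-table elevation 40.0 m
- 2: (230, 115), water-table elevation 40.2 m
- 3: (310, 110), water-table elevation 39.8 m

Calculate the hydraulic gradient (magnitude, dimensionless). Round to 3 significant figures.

0.00825

Three-point gradient (reference 1): Δ to 2 = (160, -170, +0.2), Δ to 3 = (240, -175, -0.2).
∂h/∂x = -0.005391, ∂h/∂y = -0.006250 (det = 12800).
|∇h| = √(-0.005391² + -0.006250²) = 0.008254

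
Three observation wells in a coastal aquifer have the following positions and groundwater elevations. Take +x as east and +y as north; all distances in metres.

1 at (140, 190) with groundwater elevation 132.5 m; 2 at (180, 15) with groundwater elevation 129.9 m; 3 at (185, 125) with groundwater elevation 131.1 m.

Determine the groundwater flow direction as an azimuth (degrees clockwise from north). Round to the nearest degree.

129°

With h = a·x + b·y + c and 1 as origin, the differences give:
  40·a + (-175)·b = -2.6
  45·a + (-65)·b = -1.4
Eliminate b (×(-65) and ×(-175), subtract): 5275·a = -76.00 → a = ∂h/∂x = -0.01441
Back-substitute: b = ∂h/∂y = +0.01156.
Flow direction (−∇h) has components (+0.01441 E, -0.01156 N).
Azimuth = atan2(E, N) = atan2(+0.01441, -0.01156) = 128.8° ≈ 129°.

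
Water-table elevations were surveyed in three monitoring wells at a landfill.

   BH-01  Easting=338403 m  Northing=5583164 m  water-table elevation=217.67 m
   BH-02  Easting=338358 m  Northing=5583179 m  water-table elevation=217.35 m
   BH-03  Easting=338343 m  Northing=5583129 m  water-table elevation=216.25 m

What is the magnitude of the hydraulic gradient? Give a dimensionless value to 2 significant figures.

0.022

With h = a·x + b·y + c and BH-01 as origin, the differences give:
  (-45)·a + 15·b = -0.32
  (-60)·a + (-35)·b = -1.42
Eliminate b (×(-35) and ×15, subtract): 2475·a = 32.500 → a = ∂h/∂x = +0.01313
Back-substitute: b = ∂h/∂y = +0.01806.
|∇h| = √(0.01313² + 0.01806²) = 0.02233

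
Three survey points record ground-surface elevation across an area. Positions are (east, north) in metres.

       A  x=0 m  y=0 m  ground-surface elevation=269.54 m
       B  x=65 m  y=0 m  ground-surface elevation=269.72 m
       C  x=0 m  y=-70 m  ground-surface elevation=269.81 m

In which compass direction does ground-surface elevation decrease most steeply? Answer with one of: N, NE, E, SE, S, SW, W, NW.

NW

∂z/∂x = (269.72 − 269.54) / (65 − 0) = +0.002769
∂z/∂y = (269.81 − 269.54) / (-70 − 0) = -0.003857
Steepest decrease is along −∇f = (-0.002769 E, +0.003857 N) → northwest.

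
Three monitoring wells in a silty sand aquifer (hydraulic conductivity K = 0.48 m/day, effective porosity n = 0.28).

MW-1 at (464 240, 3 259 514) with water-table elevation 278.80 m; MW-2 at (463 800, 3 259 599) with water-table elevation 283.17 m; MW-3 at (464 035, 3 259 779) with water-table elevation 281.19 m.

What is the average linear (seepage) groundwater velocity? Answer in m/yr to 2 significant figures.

Three-point gradient (reference MW-1): Δ to MW-2 = (-440, 85, +4.37), Δ to MW-3 = (-205, 265, +2.39).
∂h/∂x = -0.009628, ∂h/∂y = +0.001570 (det = -99175).
|∇h| = √(-0.009628² + 0.001570²) = 0.009755
Seepage velocity v = K·i/n = 0.48 × 0.009755 / 0.28 = 0.01672 m/day = 6.107 m/yr.

6.1 m/yr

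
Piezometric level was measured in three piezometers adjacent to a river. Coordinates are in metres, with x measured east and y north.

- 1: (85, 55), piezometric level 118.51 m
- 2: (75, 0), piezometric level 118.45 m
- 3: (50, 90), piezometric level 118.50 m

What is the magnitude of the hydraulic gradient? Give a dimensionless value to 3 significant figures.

Three-point gradient (reference 1): Δ to 2 = (-10, -55, -0.06), Δ to 3 = (-35, 35, -0.01).
∂h/∂x = +0.001165, ∂h/∂y = +0.0008791 (det = -2275).
|∇h| = √(0.001165² + 0.0008791²) = 0.001459

0.00146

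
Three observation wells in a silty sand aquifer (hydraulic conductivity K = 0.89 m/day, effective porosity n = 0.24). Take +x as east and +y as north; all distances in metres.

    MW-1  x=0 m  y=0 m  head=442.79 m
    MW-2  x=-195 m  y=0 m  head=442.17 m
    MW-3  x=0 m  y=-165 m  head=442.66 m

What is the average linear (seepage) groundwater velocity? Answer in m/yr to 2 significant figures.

4.4 m/yr

∂h/∂x = (442.17 − 442.79) / (-195 − 0) = +0.003179
∂h/∂y = (442.66 − 442.79) / (-165 − 0) = +0.0007879
|∇h| = √(0.003179² + 0.0007879²) = 0.003275
Seepage velocity v = K·i/n = 0.89 × 0.003275 / 0.24 = 0.01214 m/day = 4.434 m/yr.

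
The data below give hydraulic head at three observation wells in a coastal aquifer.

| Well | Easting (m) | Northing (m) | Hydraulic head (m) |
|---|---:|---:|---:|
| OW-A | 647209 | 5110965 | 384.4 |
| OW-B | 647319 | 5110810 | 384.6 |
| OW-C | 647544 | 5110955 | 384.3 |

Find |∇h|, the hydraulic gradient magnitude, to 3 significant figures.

0.00157

With h = a·x + b·y + c and OW-A as origin, the differences give:
  110·a + (-155)·b = +0.2
  335·a + (-10)·b = -0.1
Eliminate b (×(-10) and ×(-155), subtract): 50825·a = -17.50 → a = ∂h/∂x = -0.0003443
Back-substitute: b = ∂h/∂y = -0.001535.
|∇h| = √(-0.0003443² + -0.001535²) = 0.001573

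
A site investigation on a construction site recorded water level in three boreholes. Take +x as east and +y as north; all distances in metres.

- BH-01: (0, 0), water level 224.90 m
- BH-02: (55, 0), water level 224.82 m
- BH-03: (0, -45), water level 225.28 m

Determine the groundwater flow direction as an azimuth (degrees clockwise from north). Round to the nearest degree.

∂h/∂x = (224.82 − 224.90) / (55 − 0) = -0.001455
∂h/∂y = (225.28 − 224.90) / (-45 − 0) = -0.008444
Flow direction (−∇h) has components (+0.001455 E, +0.008444 N).
Azimuth = atan2(E, N) = atan2(+0.001455, +0.008444) = 9.8° ≈ 010°.

010°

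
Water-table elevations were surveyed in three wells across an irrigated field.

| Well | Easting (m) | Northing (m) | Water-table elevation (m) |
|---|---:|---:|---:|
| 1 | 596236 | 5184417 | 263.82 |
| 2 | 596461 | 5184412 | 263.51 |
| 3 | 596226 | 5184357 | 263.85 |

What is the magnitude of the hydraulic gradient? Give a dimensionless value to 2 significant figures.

Taking 1 as reference: 2−1 = (225, -5, -0.31); 3−1 = (-10, -60, +0.03).
Determinant of the coordinate differences = 225·(-60) − (-10)·(-5) = -13550.
∂h/∂x = [(-0.31)·(-60) − (+0.03)·(-5)] / -13550 = -0.001384
∂h/∂y = [225·(+0.03) − (-10)·(-0.31)] / -13550 = -0.0002694
|∇h| = √(-0.001384² + -0.0002694²) = 0.00141

0.0014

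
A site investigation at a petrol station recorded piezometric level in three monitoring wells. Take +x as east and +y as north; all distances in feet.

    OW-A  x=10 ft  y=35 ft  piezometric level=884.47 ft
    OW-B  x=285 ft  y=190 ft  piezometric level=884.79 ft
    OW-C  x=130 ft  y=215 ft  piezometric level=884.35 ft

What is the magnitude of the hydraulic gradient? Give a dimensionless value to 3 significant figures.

With h = a·x + b·y + c and OW-A as origin, the differences give:
  275·a + 155·b = +0.32
  120·a + 180·b = -0.12
Eliminate b (×180 and ×155, subtract): 30900·a = 76.200 → a = ∂h/∂x = +0.002466
Back-substitute: b = ∂h/∂y = -0.002311.
|∇h| = √(0.002466² + -0.002311²) = 0.00338

0.00338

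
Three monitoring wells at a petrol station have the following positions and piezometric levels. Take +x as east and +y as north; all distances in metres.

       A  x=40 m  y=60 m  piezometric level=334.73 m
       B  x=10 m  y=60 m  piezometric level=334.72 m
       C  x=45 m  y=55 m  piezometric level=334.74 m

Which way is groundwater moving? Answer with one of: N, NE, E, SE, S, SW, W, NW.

N

Taking A as reference: B−A = (-30, 0, -0.01); C−A = (5, -5, +0.01).
Determinant of the coordinate differences = (-30)·(-5) − 5·0 = 150.
∂h/∂x = [(-0.01)·(-5) − (+0.01)·0] / 150 = +0.0003333
∂h/∂y = [(-30)·(+0.01) − 5·(-0.01)] / 150 = -0.001667
Flow = −∇h = (-0.0003333 east, +0.001667 north), which points north.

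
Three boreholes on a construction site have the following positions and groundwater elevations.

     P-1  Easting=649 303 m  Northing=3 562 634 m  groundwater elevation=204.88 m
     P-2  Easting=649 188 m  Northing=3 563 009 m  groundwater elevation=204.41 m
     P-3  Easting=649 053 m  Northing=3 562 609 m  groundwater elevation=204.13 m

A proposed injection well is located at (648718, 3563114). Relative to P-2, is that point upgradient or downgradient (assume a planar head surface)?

downgradient

Taking P-1 as reference: P-2−P-1 = (-115, 375, -0.47); P-3−P-1 = (-250, -25, -0.75).
Solve a·Δx + b·Δy = Δh: det = (-115)·(-25) − (-250)·375 = 96625.
∂h/∂x = [(-0.47)·(-25) − (-0.75)·375] / 96625 = +0.003032
∂h/∂y = [(-115)·(-0.75) − (-250)·(-0.47)] / 96625 = -0.0003234
Head at (648718, 3563114) = 204.88 + (+0.003032)·(-585) + (-0.0003234)·(480) = 202.95 m.
That is lower than the 204.41 m at P-2, so the point is downgradient.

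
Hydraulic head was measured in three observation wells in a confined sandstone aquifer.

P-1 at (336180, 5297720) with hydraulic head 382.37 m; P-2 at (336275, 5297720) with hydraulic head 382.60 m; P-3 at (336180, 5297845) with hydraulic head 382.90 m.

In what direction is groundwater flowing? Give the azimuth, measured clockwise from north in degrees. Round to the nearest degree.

∂h/∂x = (382.60 − 382.37) / (336275 − 336180) = +0.002421
∂h/∂y = (382.90 − 382.37) / (5297845 − 5297720) = +0.004240
Flow direction (−∇h) has components (-0.002421 E, -0.004240 N).
Azimuth = atan2(E, N) = atan2(-0.002421, -0.004240) = 209.7° ≈ 210°.

210°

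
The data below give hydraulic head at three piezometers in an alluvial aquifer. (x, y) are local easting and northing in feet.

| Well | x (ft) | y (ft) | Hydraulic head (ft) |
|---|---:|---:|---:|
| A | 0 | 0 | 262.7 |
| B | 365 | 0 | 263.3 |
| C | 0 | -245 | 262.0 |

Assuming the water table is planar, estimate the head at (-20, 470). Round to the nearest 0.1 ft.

∂h/∂x = (263.3 − 262.7) / (365 − 0) = +0.001644
∂h/∂y = (262.0 − 262.7) / (-245 − 0) = +0.002857
h(-20, 470) = 262.7 + (+0.001644)·(-20) + (+0.002857)·(470) = 262.7 -0.033 +1.343 = 264.010 ft.

264.0 ft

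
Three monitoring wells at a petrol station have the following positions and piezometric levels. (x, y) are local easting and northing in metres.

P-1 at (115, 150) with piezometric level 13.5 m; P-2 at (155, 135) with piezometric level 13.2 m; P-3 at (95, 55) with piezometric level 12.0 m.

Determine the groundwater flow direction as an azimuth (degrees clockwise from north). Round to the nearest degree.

175°

Taking P-1 as reference: P-2−P-1 = (40, -15, -0.3); P-3−P-1 = (-20, -95, -1.5).
Solve a·Δx + b·Δy = Δh: det = 40·(-95) − (-20)·(-15) = -4100.
∂h/∂x = [(-0.3)·(-95) − (-1.5)·(-15)] / -4100 = -0.001463
∂h/∂y = [40·(-1.5) − (-20)·(-0.3)] / -4100 = +0.01610
Flow direction (−∇h) has components (+0.001463 E, -0.01610 N).
Azimuth = atan2(E, N) = atan2(+0.001463, -0.01610) = 174.8° ≈ 175°.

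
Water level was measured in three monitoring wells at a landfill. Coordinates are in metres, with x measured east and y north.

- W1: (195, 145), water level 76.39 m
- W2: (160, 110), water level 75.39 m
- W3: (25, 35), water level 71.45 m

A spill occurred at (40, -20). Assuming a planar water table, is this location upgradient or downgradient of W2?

With h = a·x + b·y + c and W1 as origin, the differences give:
  (-35)·a + (-35)·b = -1.00
  (-170)·a + (-110)·b = -4.94
Eliminate b (×(-110) and ×(-35), subtract): -2100·a = -62.900 → a = ∂h/∂x = +0.02995
Back-substitute: b = ∂h/∂y = -0.001381.
Head at (40, -20) = 76.39 + (+0.02995)·(-155) + (-0.001381)·(-165) = 71.98 m.
That is lower than the 75.39 m at W2, so the point is downgradient.

downgradient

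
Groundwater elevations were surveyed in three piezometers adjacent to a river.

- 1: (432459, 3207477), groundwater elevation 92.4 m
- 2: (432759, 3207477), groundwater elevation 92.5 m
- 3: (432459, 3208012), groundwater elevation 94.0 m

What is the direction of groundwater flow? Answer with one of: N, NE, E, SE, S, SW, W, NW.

∂h/∂x = (92.5 − 92.4) / (432759 − 432459) = +0.0003333
∂h/∂y = (94.0 − 92.4) / (3208012 − 3207477) = +0.002991
Flow = −∇h = (-0.0003333 east, -0.002991 north), which points south.

S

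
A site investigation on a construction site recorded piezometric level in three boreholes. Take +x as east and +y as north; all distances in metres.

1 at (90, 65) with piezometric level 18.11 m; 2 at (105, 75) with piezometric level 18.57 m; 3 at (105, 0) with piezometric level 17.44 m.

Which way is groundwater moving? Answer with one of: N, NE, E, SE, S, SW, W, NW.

With h = a·x + b·y + c and 1 as origin, the differences give:
  15·a + 10·b = +0.46
  15·a + (-65)·b = -0.67
Eliminate b (×(-65) and ×10, subtract): -1125·a = -23.200 → a = ∂h/∂x = +0.02062
Back-substitute: b = ∂h/∂y = +0.01507.
Flow = −∇h = (-0.02062 east, -0.01507 north), which points southwest.

SW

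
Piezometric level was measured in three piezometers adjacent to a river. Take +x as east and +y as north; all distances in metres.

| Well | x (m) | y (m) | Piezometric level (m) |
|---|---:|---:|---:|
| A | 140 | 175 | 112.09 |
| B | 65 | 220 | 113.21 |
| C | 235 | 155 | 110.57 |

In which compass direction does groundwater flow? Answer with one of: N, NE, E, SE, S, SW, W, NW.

E

Taking A as reference: B−A = (-75, 45, +1.12); C−A = (95, -20, -1.52).
Determinant of the coordinate differences = (-75)·(-20) − 95·45 = -2775.
∂h/∂x = [(+1.12)·(-20) − (-1.52)·45] / -2775 = -0.01658
∂h/∂y = [(-75)·(-1.52) − 95·(+1.12)] / -2775 = -0.002739
Flow = −∇h = (+0.01658 east, +0.002739 north), which points east.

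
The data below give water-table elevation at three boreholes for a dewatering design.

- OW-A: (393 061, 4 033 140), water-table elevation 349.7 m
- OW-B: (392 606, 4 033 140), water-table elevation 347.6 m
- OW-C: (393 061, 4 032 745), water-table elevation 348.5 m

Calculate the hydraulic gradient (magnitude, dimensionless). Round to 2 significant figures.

∂h/∂x = (347.6 − 349.7) / (392606 − 393061) = +0.004615
∂h/∂y = (348.5 − 349.7) / (4032745 − 4033140) = +0.003038
|∇h| = √(0.004615² + 0.003038²) = 0.005525

0.0055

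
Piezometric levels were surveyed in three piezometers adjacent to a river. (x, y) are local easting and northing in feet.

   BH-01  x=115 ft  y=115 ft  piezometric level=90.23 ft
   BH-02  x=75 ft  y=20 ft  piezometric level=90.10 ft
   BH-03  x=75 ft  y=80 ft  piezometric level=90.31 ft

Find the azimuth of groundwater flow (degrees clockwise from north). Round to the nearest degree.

Three-point gradient (reference BH-01): Δ to BH-02 = (-40, -95, -0.13), Δ to BH-03 = (-40, -35, +0.08).
∂h/∂x = -0.005063, ∂h/∂y = +0.003500 (det = -2400).
Flow direction (−∇h) has components (+0.005063 E, -0.003500 N).
Azimuth = atan2(E, N) = atan2(+0.005063, -0.003500) = 124.7° ≈ 125°.

125°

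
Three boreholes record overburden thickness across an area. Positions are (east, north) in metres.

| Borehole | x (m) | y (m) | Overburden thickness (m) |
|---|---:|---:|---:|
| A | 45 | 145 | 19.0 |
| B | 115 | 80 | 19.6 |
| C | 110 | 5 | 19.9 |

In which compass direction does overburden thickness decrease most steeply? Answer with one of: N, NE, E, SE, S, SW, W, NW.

With d = a·x + b·y + c and A as origin, the differences give:
  70·a + (-65)·b = +0.6
  65·a + (-140)·b = +0.9
Eliminate b (×(-140) and ×(-65), subtract): -5575·a = -25.50 → a = ∂d/∂x = +0.004574
Back-substitute: b = ∂d/∂y = -0.004305.
Steepest decrease is along −∇f = (-0.004574 E, +0.004305 N) → northwest.

NW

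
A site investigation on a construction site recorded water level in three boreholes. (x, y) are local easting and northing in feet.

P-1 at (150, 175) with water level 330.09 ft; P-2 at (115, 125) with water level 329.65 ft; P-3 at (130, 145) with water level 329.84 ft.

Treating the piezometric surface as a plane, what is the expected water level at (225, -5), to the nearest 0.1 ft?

331.3 ft

Differences from P-1: to P-2 (Δx, Δy, Δh) = (-35, -50, -0.44); to P-3 = (-20, -30, -0.25).
Solve a·Δx + b·Δy = Δh: det = (-35)·(-30) − (-20)·(-50) = 50.
∂h/∂x = [(-0.44)·(-30) − (-0.25)·(-50)] / 50 = +0.01400
∂h/∂y = [(-35)·(-0.25) − (-20)·(-0.44)] / 50 = -0.0010000
h(225, -5) = 330.09 + (+0.01400)·(75) + (-0.0010000)·(-180) = 330.09 +1.050 +0.180 = 331.320 ft.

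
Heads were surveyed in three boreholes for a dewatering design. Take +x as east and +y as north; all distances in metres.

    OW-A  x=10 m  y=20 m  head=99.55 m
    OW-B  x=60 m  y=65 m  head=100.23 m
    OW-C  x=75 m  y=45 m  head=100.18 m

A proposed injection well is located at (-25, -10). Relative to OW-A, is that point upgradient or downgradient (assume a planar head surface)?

downgradient

With h = a·x + b·y + c and OW-A as origin, the differences give:
  50·a + 45·b = +0.68
  65·a + 25·b = +0.63
Eliminate b (×25 and ×45, subtract): -1675·a = -11.350 → a = ∂h/∂x = +0.006776
Back-substitute: b = ∂h/∂y = +0.007582.
Head at (-25, -10) = 99.55 + (+0.006776)·(-35) + (+0.007582)·(-30) = 99.09 m.
That is lower than the 99.55 m at OW-A, so the point is downgradient.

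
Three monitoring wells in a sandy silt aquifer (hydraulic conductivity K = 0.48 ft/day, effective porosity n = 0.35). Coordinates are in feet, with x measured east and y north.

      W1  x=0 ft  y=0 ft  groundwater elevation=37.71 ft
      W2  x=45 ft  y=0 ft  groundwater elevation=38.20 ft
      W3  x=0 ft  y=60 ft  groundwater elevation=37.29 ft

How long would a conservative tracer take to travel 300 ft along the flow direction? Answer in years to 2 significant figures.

46 years

∂h/∂x = (38.20 − 37.71) / (45 − 0) = +0.01089
∂h/∂y = (37.29 − 37.71) / (60 − 0) = -0.007000
|∇h| = √(0.01089² + -0.007000²) = 0.01295
Seepage velocity v = K·i/n = 0.48 × 0.01295 / 0.35 = 0.01776 ft/day.
t = 300 / 0.01776 = 1.689e+04 days = 46.2 years.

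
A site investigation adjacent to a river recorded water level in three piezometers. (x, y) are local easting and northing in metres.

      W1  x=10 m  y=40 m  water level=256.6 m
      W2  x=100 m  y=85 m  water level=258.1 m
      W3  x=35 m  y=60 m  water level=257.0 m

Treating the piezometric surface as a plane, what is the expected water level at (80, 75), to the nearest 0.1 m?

Differences from W1: to W2 (Δx, Δy, Δh) = (90, 45, +1.5); to W3 = (25, 20, +0.4).
Solve a·Δx + b·Δy = Δh: det = 90·20 − 25·45 = 675.
∂h/∂x = [(+1.5)·20 − (+0.4)·45] / 675 = +0.01778
∂h/∂y = [90·(+0.4) − 25·(+1.5)] / 675 = -0.002222
h(80, 75) = 256.6 + (+0.01778)·(70) + (-0.002222)·(35) = 256.6 +1.244 -0.078 = 257.767 m.

257.8 m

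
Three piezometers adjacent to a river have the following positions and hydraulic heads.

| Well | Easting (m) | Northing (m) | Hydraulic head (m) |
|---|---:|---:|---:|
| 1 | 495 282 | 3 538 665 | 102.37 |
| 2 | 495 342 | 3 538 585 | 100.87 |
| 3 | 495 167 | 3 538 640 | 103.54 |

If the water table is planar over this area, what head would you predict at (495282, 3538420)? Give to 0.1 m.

100.0 m

Differences from 1: to 2 (Δx, Δy, Δh) = (60, -80, -1.50); to 3 = (-115, -25, +1.17).
Determinant of the coordinate differences = 60·(-25) − (-115)·(-80) = -10700.
∂h/∂x = [(-1.50)·(-25) − (+1.17)·(-80)] / -10700 = -0.01225
∂h/∂y = [60·(+1.17) − (-115)·(-1.50)] / -10700 = +0.009561
h(495282, 3538420) = 102.37 + (-0.01225)·(0) + (+0.009561)·(-245) = 102.37 -0.000 -2.342 = 100.028 m.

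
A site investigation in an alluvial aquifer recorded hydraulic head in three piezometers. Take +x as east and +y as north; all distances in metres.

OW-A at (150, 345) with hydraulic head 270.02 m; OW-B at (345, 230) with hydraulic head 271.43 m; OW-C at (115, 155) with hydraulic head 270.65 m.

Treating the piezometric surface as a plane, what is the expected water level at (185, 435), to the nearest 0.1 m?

269.8 m

Three-point gradient (reference OW-A): Δ to OW-B = (195, -115, +1.41), Δ to OW-C = (-35, -190, +0.63).
∂h/∂x = +0.004758, ∂h/∂y = -0.004192 (det = -41075).
h(185, 435) = 270.02 + (+0.004758)·(35) + (-0.004192)·(90) = 270.02 +0.167 -0.377 = 269.809 m.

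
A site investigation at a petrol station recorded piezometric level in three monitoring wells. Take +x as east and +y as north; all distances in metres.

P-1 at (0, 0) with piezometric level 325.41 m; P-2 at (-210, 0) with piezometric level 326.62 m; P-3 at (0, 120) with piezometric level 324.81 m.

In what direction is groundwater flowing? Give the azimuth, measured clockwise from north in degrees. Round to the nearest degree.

049°

∂h/∂x = (326.62 − 325.41) / (-210 − 0) = -0.005762
∂h/∂y = (324.81 − 325.41) / (120 − 0) = -0.005000
Flow direction (−∇h) has components (+0.005762 E, +0.005000 N).
Azimuth = atan2(E, N) = atan2(+0.005762, +0.005000) = 49.0° ≈ 049°.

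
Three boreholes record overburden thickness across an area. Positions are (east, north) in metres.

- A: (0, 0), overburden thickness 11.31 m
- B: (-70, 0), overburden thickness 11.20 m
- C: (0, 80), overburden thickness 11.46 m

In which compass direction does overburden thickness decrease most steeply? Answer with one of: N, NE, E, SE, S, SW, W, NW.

∂d/∂x = (11.20 − 11.31) / (-70 − 0) = +0.001571
∂d/∂y = (11.46 − 11.31) / (80 − 0) = +0.001875
Steepest decrease is along −∇f = (-0.001571 E, -0.001875 N) → southwest.

SW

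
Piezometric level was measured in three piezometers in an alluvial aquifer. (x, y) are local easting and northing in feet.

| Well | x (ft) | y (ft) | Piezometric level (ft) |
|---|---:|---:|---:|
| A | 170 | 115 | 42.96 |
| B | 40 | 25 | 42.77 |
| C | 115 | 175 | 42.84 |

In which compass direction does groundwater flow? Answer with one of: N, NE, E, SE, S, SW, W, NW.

W

With h = a·x + b·y + c and A as origin, the differences give:
  (-130)·a + (-90)·b = -0.19
  (-55)·a + 60·b = -0.12
Eliminate b (×60 and ×(-90), subtract): -12750·a = -22.200 → a = ∂h/∂x = +0.001741
Back-substitute: b = ∂h/∂y = -0.0004039.
Flow = −∇h = (-0.001741 east, +0.0004039 north), which points west.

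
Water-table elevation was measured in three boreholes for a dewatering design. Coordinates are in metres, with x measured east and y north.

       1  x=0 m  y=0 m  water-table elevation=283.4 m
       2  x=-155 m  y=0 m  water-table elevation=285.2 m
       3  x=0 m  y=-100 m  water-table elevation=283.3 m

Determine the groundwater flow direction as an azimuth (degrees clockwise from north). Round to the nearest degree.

∂h/∂x = (285.2 − 283.4) / (-155 − 0) = -0.01161
∂h/∂y = (283.3 − 283.4) / (-100 − 0) = +0.0010000
Flow direction (−∇h) has components (+0.01161 E, -0.0010000 N).
Azimuth = atan2(E, N) = atan2(+0.01161, -0.0010000) = 94.9° ≈ 095°.

095°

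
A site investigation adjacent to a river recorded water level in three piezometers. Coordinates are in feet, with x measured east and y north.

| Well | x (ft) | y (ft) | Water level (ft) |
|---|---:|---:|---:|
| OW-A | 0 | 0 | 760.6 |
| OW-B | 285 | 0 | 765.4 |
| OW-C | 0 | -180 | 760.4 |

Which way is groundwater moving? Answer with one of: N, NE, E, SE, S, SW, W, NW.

W

∂h/∂x = (765.4 − 760.6) / (285 − 0) = +0.01684
∂h/∂y = (760.4 − 760.6) / (-180 − 0) = +0.001111
Flow = −∇h = (-0.01684 east, -0.001111 north), which points west.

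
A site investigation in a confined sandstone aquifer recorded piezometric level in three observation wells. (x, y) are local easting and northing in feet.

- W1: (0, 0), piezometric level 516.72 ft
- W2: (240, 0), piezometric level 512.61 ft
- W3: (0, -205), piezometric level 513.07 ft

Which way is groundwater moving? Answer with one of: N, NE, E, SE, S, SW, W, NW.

∂h/∂x = (512.61 − 516.72) / (240 − 0) = -0.01713
∂h/∂y = (513.07 − 516.72) / (-205 − 0) = +0.01780
Flow = −∇h = (+0.01713 east, -0.01780 north), which points southeast.

SE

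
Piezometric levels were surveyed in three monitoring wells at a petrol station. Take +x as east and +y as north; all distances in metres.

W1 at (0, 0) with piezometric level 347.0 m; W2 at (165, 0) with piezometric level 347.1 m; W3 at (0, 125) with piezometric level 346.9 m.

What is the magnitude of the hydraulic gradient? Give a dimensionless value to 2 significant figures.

∂h/∂x = (347.1 − 347.0) / (165 − 0) = +0.0006061
∂h/∂y = (346.9 − 347.0) / (125 − 0) = -0.0008000
|∇h| = √(0.0006061² + -0.0008000²) = 0.001004

0.0010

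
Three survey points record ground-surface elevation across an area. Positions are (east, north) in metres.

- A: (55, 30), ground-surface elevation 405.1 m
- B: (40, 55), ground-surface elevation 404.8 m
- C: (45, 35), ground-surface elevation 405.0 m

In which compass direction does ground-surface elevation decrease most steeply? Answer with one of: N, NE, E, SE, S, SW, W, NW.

Three-point gradient (reference A): Δ to B = (-15, 25, -0.3), Δ to C = (-10, 5, -0.1).
∂z/∂x = +0.005714, ∂z/∂y = -0.008571 (det = 175).
Steepest decrease is along −∇f = (-0.005714 E, +0.008571 N) → northwest.

NW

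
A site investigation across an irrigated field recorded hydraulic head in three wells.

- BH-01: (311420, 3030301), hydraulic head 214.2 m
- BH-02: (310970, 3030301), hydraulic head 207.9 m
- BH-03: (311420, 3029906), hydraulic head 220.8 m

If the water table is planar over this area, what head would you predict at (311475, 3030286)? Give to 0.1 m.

215.2 m

∂h/∂x = (207.9 − 214.2) / (310970 − 311420) = +0.01400
∂h/∂y = (220.8 − 214.2) / (3029906 − 3030301) = -0.01671
h(311475, 3030286) = 214.2 + (+0.01400)·(55) + (-0.01671)·(-15) = 214.2 +0.770 +0.251 = 215.221 m.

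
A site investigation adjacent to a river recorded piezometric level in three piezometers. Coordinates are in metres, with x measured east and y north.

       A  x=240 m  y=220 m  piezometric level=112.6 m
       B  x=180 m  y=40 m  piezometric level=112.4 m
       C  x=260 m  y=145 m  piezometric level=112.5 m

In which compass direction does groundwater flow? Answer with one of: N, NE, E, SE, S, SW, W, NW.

Differences from A: to B (Δx, Δy, Δh) = (-60, -180, -0.2); to C = (20, -75, -0.1).
Solve a·Δx + b·Δy = Δh: det = (-60)·(-75) − 20·(-180) = 8100.
∂h/∂x = [(-0.2)·(-75) − (-0.1)·(-180)] / 8100 = -0.0003704
∂h/∂y = [(-60)·(-0.1) − 20·(-0.2)] / 8100 = +0.001235
Flow = −∇h = (+0.0003704 east, -0.001235 north), which points south.

S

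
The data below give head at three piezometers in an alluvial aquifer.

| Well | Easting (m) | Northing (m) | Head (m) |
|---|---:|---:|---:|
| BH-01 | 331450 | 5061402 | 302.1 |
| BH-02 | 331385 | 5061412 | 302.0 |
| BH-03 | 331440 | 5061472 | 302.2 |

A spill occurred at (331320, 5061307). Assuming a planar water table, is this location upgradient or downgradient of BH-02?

downgradient

With h = a·x + b·y + c and BH-01 as origin, the differences give:
  (-65)·a + 10·b = -0.1
  (-10)·a + 70·b = +0.1
Eliminate b (×70 and ×10, subtract): -4450·a = -8.00 → a = ∂h/∂x = +0.001798
Back-substitute: b = ∂h/∂y = +0.001685.
Head at (331320, 5061307) = 302.1 + (+0.001798)·(-130) + (+0.001685)·(-95) = 301.71 m.
That is lower than the 302.0 m at BH-02, so the point is downgradient.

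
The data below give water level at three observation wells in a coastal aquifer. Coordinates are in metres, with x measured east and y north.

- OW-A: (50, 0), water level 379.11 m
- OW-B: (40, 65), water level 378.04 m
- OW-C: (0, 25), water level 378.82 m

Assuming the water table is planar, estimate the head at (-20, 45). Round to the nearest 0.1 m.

With h = a·x + b·y + c and OW-A as origin, the differences give:
  (-10)·a + 65·b = -1.07
  (-50)·a + 25·b = -0.29
Eliminate b (×25 and ×65, subtract): 3000·a = -7.900 → a = ∂h/∂x = -0.002633
Back-substitute: b = ∂h/∂y = -0.01687.
h(-20, 45) = 379.11 + (-0.002633)·(-70) + (-0.01687)·(45) = 379.11 +0.184 -0.759 = 378.535 m.

378.5 m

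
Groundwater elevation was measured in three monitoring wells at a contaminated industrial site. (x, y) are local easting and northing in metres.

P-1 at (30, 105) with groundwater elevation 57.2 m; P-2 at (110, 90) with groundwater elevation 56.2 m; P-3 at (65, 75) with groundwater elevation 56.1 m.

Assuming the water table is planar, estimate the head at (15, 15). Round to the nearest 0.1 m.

54.8 m

With h = a·x + b·y + c and P-1 as origin, the differences give:
  80·a + (-15)·b = -1.0
  35·a + (-30)·b = -1.1
Eliminate b (×(-30) and ×(-15), subtract): -1875·a = 13.50 → a = ∂h/∂x = -0.007200
Back-substitute: b = ∂h/∂y = +0.02827.
h(15, 15) = 57.2 + (-0.007200)·(-15) + (+0.02827)·(-90) = 57.2 +0.108 -2.544 = 54.764 m.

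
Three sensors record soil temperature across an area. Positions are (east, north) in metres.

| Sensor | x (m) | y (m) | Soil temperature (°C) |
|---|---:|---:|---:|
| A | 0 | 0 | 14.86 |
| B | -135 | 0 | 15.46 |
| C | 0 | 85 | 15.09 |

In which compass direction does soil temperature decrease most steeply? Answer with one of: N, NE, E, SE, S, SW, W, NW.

SE

∂T/∂x = (15.46 − 14.86) / (-135 − 0) = -0.004444
∂T/∂y = (15.09 − 14.86) / (85 − 0) = +0.002706
Steepest decrease is along −∇f = (+0.004444 E, -0.002706 N) → southeast.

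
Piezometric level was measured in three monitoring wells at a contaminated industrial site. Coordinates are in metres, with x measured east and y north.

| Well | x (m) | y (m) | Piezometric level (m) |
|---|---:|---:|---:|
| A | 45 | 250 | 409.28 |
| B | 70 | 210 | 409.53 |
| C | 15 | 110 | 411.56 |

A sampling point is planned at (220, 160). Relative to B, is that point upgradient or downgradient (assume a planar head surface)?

Differences from A: to B (Δx, Δy, Δh) = (25, -40, +0.25); to C = (-30, -140, +2.28).
Solve a·Δx + b·Δy = Δh: det = 25·(-140) − (-30)·(-40) = -4700.
∂h/∂x = [(+0.25)·(-140) − (+2.28)·(-40)] / -4700 = -0.01196
∂h/∂y = [25·(+2.28) − (-30)·(+0.25)] / -4700 = -0.01372
Head at (220, 160) = 409.28 + (-0.01196)·(175) + (-0.01372)·(-90) = 408.42 m.
That is lower than the 409.53 m at B, so the point is downgradient.

downgradient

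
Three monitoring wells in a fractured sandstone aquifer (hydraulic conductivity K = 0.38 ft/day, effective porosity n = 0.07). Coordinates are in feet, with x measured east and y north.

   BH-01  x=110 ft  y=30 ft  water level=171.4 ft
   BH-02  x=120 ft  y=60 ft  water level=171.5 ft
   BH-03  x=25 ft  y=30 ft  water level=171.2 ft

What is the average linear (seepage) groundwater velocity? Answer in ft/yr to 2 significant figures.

6.9 ft/yr

Taking BH-01 as reference: BH-02−BH-01 = (10, 30, +0.1); BH-03−BH-01 = (-85, 0, -0.2).
Determinant of the coordinate differences = 10·0 − (-85)·30 = 2550.
∂h/∂x = [(+0.1)·0 − (-0.2)·30] / 2550 = +0.002353
∂h/∂y = [10·(-0.2) − (-85)·(+0.1)] / 2550 = +0.002549
|∇h| = √(0.002353² + 0.002549²) = 0.003469
Seepage velocity v = K·i/n = 0.38 × 0.003469 / 0.07 = 0.01883 ft/day = 6.878 ft/yr.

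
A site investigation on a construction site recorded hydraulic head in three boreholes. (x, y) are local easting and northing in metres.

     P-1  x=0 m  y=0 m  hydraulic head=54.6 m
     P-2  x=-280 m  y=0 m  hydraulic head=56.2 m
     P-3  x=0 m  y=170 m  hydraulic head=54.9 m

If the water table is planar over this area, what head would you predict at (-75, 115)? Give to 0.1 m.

∂h/∂x = (56.2 − 54.6) / (-280 − 0) = -0.005714
∂h/∂y = (54.9 − 54.6) / (170 − 0) = +0.001765
h(-75, 115) = 54.6 + (-0.005714)·(-75) + (+0.001765)·(115) = 54.6 +0.429 +0.203 = 55.232 m.

55.2 m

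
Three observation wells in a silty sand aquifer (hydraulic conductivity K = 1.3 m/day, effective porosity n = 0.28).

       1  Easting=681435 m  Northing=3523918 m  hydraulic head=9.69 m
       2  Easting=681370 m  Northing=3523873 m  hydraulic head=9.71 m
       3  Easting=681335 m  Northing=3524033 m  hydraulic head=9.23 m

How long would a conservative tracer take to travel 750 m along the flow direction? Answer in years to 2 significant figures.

140 years

With h = a·x + b·y + c and 1 as origin, the differences give:
  (-65)·a + (-45)·b = +0.02
  (-100)·a + 115·b = -0.46
Eliminate b (×115 and ×(-45), subtract): -11975·a = -18.400 → a = ∂h/∂x = +0.001537
Back-substitute: b = ∂h/∂y = -0.002664.
|∇h| = √(0.001537² + -0.002664²) = 0.003076
Seepage velocity v = K·i/n = 1.3 × 0.003076 / 0.28 = 0.01428 m/day.
t = 750 / 0.01428 = 5.252e+04 days = 144 years.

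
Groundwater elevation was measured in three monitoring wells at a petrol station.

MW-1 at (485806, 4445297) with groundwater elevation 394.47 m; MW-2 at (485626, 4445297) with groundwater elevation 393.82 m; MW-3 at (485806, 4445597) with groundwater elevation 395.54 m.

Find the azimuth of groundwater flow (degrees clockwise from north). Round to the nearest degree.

225°

∂h/∂x = (393.82 − 394.47) / (485626 − 485806) = +0.003611
∂h/∂y = (395.54 − 394.47) / (4445597 − 4445297) = +0.003567
Flow direction (−∇h) has components (-0.003611 E, -0.003567 N).
Azimuth = atan2(E, N) = atan2(-0.003611, -0.003567) = 225.4° ≈ 225°.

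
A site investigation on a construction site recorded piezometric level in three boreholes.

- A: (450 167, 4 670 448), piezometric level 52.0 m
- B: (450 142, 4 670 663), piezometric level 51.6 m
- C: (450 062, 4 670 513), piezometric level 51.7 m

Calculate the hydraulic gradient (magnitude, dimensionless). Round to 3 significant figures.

Differences from A: to B (Δx, Δy, Δh) = (-25, 215, -0.4); to C = (-105, 65, -0.3).
Solve a·Δx + b·Δy = Δh: det = (-25)·65 − (-105)·215 = 20950.
∂h/∂x = [(-0.4)·65 − (-0.3)·215] / 20950 = +0.001838
∂h/∂y = [(-25)·(-0.3) − (-105)·(-0.4)] / 20950 = -0.001647
|∇h| = √(0.001838² + -0.001647²) = 0.002468

0.00247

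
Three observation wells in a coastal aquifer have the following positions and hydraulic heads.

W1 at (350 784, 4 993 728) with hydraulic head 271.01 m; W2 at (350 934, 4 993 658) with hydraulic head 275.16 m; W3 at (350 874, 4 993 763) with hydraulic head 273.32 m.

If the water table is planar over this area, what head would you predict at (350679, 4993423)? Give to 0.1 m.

Differences from W1: to W2 (Δx, Δy, Δh) = (150, -70, +4.15); to W3 = (90, 35, +2.31).
Solve a·Δx + b·Δy = Δh: det = 150·35 − 90·(-70) = 11550.
∂h/∂x = [(+4.15)·35 − (+2.31)·(-70)] / 11550 = +0.02658
∂h/∂y = [150·(+2.31) − 90·(+4.15)] / 11550 = -0.002338
h(350679, 4993423) = 271.01 + (+0.02658)·(-105) + (-0.002338)·(-305) = 271.01 -2.790 +0.713 = 268.933 m.

268.9 m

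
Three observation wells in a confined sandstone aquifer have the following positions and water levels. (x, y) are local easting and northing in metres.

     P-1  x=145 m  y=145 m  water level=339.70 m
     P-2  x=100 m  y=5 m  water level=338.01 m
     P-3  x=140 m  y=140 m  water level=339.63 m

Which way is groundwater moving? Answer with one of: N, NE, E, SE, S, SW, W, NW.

With h = a·x + b·y + c and P-1 as origin, the differences give:
  (-45)·a + (-140)·b = -1.69
  (-5)·a + (-5)·b = -0.07
Eliminate b (×(-5) and ×(-140), subtract): -475·a = -1.350 → a = ∂h/∂x = +0.002842
Back-substitute: b = ∂h/∂y = +0.01116.
Flow = −∇h = (-0.002842 east, -0.01116 north), which points south.

S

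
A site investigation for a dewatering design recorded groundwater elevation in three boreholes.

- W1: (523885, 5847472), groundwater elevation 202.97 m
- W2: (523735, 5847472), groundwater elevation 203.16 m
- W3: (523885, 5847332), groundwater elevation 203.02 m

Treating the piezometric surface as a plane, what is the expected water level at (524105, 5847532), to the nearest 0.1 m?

202.7 m

∂h/∂x = (203.16 − 202.97) / (523735 − 523885) = -0.001267
∂h/∂y = (203.02 − 202.97) / (5847332 − 5847472) = -0.0003571
h(524105, 5847532) = 202.97 + (-0.001267)·(220) + (-0.0003571)·(60) = 202.97 -0.279 -0.021 = 202.670 m.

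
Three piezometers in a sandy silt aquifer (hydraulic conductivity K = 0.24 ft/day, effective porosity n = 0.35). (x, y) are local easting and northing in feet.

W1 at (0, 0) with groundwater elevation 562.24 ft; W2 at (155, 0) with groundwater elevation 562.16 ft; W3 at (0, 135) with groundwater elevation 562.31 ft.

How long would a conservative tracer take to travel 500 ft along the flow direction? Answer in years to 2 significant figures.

∂h/∂x = (562.16 − 562.24) / (155 − 0) = -0.0005161
∂h/∂y = (562.31 − 562.24) / (135 − 0) = +0.0005185
|∇h| = √(-0.0005161² + 0.0005185²) = 0.0007316
Seepage velocity v = K·i/n = 0.24 × 0.0007316 / 0.35 = 0.0005017 ft/day.
t = 500 / 0.0005017 = 9.966e+05 days = 2.73e+03 years.

2700 years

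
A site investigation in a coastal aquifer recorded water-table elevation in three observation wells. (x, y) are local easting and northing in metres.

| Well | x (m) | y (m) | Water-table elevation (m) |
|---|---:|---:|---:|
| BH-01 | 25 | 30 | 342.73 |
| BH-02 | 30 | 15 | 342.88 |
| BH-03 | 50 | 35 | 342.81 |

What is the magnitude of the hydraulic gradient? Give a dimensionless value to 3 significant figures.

0.00969

With h = a·x + b·y + c and BH-01 as origin, the differences give:
  5·a + (-15)·b = +0.15
  25·a + 5·b = +0.08
Eliminate b (×5 and ×(-15), subtract): 400·a = 1.950 → a = ∂h/∂x = +0.004875
Back-substitute: b = ∂h/∂y = -0.008375.
|∇h| = √(0.004875² + -0.008375²) = 0.009691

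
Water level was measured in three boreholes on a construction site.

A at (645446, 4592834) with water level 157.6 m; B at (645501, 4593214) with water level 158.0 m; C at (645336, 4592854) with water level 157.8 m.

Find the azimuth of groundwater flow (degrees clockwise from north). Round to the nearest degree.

With h = a·x + b·y + c and A as origin, the differences give:
  55·a + 380·b = +0.4
  (-110)·a + 20·b = +0.2
Eliminate b (×20 and ×380, subtract): 42900·a = -68.00 → a = ∂h/∂x = -0.001585
Back-substitute: b = ∂h/∂y = +0.001282.
Flow direction (−∇h) has components (+0.001585 E, -0.001282 N).
Azimuth = atan2(E, N) = atan2(+0.001585, -0.001282) = 129.0° ≈ 129°.

129°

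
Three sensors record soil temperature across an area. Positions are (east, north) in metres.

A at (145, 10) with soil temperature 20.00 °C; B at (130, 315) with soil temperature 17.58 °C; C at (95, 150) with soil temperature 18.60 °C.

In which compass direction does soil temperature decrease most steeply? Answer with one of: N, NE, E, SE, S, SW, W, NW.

NW

With T = a·x + b·y + c and A as origin, the differences give:
  (-15)·a + 305·b = -2.42
  (-50)·a + 140·b = -1.40
Eliminate b (×140 and ×305, subtract): 13150·a = 88.200 → a = ∂T/∂x = +0.006707
Back-substitute: b = ∂T/∂y = -0.007605.
Steepest decrease is along −∇f = (-0.006707 E, +0.007605 N) → northwest.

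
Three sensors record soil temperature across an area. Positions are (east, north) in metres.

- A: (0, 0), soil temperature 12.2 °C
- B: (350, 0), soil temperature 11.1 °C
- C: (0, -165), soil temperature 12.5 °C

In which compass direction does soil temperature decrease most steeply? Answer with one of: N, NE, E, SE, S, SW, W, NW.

NE

∂T/∂x = (11.1 − 12.2) / (350 − 0) = -0.003143
∂T/∂y = (12.5 − 12.2) / (-165 − 0) = -0.001818
Steepest decrease is along −∇f = (+0.003143 E, +0.001818 N) → northeast.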